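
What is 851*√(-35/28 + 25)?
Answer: 851*√95/2 ≈ 4147.3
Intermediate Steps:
851*√(-35/28 + 25) = 851*√(-35*1/28 + 25) = 851*√(-5/4 + 25) = 851*√(95/4) = 851*(√95/2) = 851*√95/2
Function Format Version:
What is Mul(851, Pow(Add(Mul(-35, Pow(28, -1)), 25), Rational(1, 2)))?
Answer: Mul(Rational(851, 2), Pow(95, Rational(1, 2))) ≈ 4147.3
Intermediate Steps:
Mul(851, Pow(Add(Mul(-35, Pow(28, -1)), 25), Rational(1, 2))) = Mul(851, Pow(Add(Mul(-35, Rational(1, 28)), 25), Rational(1, 2))) = Mul(851, Pow(Add(Rational(-5, 4), 25), Rational(1, 2))) = Mul(851, Pow(Rational(95, 4), Rational(1, 2))) = Mul(851, Mul(Rational(1, 2), Pow(95, Rational(1, 2)))) = Mul(Rational(851, 2), Pow(95, Rational(1, 2)))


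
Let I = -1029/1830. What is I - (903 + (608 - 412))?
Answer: -670733/610 ≈ -1099.6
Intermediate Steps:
I = -343/610 (I = -1029*1/1830 = -343/610 ≈ -0.56229)
I - (903 + (608 - 412)) = -343/610 - (903 + (608 - 412)) = -343/610 - (903 + 196) = -343/610 - 1*1099 = -343/610 - 1099 = -670733/610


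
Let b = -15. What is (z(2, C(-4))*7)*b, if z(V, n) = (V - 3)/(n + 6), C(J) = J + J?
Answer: -105/2 ≈ -52.500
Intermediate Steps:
C(J) = 2*J
z(V, n) = (-3 + V)/(6 + n)
(z(2, C(-4))*7)*b = (((-3 + 2)/(6 + 2*(-4)))*7)*(-15) = ((-1/(6 - 8))*7)*(-15) = ((-1/(-2))*7)*(-15) = (-½*(-1)*7)*(-15) = ((½)*7)*(-15) = (7/2)*(-15) = -105/2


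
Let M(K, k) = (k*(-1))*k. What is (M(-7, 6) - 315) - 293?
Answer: -644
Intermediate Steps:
M(K, k) = -k² (M(K, k) = (-k)*k = -k²)
(M(-7, 6) - 315) - 293 = (-1*6² - 315) - 293 = (-1*36 - 315) - 293 = (-36 - 315) - 293 = -351 - 293 = -644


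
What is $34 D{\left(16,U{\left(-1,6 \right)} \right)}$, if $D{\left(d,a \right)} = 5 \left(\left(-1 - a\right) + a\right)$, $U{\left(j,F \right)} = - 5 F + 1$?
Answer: $-170$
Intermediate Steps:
$U{\left(j,F \right)} = 1 - 5 F$
$D{\left(d,a \right)} = -5$ ($D{\left(d,a \right)} = 5 \left(-1\right) = -5$)
$34 D{\left(16,U{\left(-1,6 \right)} \right)} = 34 \left(-5\right) = -170$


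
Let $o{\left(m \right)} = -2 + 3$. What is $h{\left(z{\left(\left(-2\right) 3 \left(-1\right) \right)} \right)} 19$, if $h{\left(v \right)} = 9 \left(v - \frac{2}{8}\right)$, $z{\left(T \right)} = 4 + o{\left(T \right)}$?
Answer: $\frac{3249}{4} \approx 812.25$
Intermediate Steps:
$o{\left(m \right)} = 1$
$z{\left(T \right)} = 5$ ($z{\left(T \right)} = 4 + 1 = 5$)
$h{\left(v \right)} = - \frac{9}{4} + 9 v$ ($h{\left(v \right)} = 9 \left(v - \frac{1}{4}\right) = 9 \left(- \frac{1}{4} + v\right) = - \frac{9}{4} + 9 v$)
$h{\left(z{\left(\left(-2\right) 3 \left(-1\right) \right)} \right)} 19 = \left(- \frac{9}{4} + 9 \cdot 5\right) 19 = \left(- \frac{9}{4} + 45\right) 19 = \frac{171}{4} \cdot 19 = \frac{3249}{4}$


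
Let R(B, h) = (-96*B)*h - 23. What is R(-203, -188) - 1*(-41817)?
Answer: -3621950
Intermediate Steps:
R(B, h) = -23 - 96*B*h (R(B, h) = -96*B*h - 23 = -23 - 96*B*h)
R(-203, -188) - 1*(-41817) = (-23 - 96*(-203)*(-188)) - 1*(-41817) = (-23 - 3663744) + 41817 = -3663767 + 41817 = -3621950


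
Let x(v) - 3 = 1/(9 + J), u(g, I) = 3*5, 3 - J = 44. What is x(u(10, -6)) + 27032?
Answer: 865119/32 ≈ 27035.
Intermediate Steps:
J = -41 (J = 3 - 1*44 = 3 - 44 = -41)
u(g, I) = 15
x(v) = 95/32 (x(v) = 3 + 1/(9 - 41) = 3 + 1/(-32) = 3 - 1/32 = 95/32)
x(u(10, -6)) + 27032 = 95/32 + 27032 = 865119/32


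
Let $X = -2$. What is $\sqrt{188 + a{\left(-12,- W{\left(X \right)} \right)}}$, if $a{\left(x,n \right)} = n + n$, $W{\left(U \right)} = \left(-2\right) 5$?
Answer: $4 \sqrt{13} \approx 14.422$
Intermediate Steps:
$W{\left(U \right)} = -10$
$a{\left(x,n \right)} = 2 n$
$\sqrt{188 + a{\left(-12,- W{\left(X \right)} \right)}} = \sqrt{188 + 2 \left(\left(-1\right) \left(-10\right)\right)} = \sqrt{188 + 2 \cdot 10} = \sqrt{188 + 20} = \sqrt{208} = 4 \sqrt{13}$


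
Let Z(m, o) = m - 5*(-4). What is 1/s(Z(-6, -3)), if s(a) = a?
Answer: 1/14 ≈ 0.071429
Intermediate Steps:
Z(m, o) = 20 + m (Z(m, o) = m + 20 = 20 + m)
1/s(Z(-6, -3)) = 1/(20 - 6) = 1/14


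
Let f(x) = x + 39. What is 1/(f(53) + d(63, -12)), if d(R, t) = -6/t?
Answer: 2/185 ≈ 0.010811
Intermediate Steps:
f(x) = 39 + x
1/(f(53) + d(63, -12)) = 1/((39 + 53) - 6/(-12)) = 1/(92 - 6*(-1/12)) = 1/(92 + ½) = 1/(185/2) = 2/185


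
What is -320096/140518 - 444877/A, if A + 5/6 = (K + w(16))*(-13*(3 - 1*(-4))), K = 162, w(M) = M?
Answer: 24569161942/975526141 ≈ 25.186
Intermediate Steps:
A = -97193/6 (A = -⅚ + (162 + 16)*(-13*(3 - 1*(-4))) = -⅚ + 178*(-13*(3 + 4)) = -⅚ + 178*(-13*7) = -⅚ + 178*(-91) = -⅚ - 16198 = -97193/6 ≈ -16199.)
-320096/140518 - 444877/A = -320096/140518 - 444877/(-97193/6) = -320096*1/140518 - 444877*(-6/97193) = -22864/10037 + 2669262/97193 = 24569161942/975526141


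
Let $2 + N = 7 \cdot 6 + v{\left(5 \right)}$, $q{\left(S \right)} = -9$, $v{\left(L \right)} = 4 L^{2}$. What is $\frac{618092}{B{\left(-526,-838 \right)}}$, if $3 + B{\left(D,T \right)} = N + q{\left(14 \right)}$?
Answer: $\frac{154523}{32} \approx 4828.8$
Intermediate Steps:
$N = 140$ ($N = -2 + \left(7 \cdot 6 + 4 \cdot 5^{2}\right) = -2 + \left(42 + 4 \cdot 25\right) = -2 + \left(42 + 100\right) = -2 + 142 = 140$)
$B{\left(D,T \right)} = 128$ ($B{\left(D,T \right)} = -3 + \left(140 - 9\right) = -3 + 131 = 128$)
$\frac{618092}{B{\left(-526,-838 \right)}} = \frac{618092}{128} = 618092 \cdot \frac{1}{128} = \frac{154523}{32}$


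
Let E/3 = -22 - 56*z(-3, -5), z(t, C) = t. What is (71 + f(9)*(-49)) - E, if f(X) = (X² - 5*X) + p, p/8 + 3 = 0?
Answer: -955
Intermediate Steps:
p = -24 (p = -24 + 8*0 = -24 + 0 = -24)
f(X) = -24 + X² - 5*X (f(X) = (X² - 5*X) - 24 = -24 + X² - 5*X)
E = 438 (E = 3*(-22 - 56*(-3)) = 3*(-22 + 168) = 3*146 = 438)
(71 + f(9)*(-49)) - E = (71 + (-24 + 9² - 5*9)*(-49)) - 1*438 = (71 + (-24 + 81 - 45)*(-49)) - 438 = (71 + 12*(-49)) - 438 = (71 - 588) - 438 = -517 - 438 = -955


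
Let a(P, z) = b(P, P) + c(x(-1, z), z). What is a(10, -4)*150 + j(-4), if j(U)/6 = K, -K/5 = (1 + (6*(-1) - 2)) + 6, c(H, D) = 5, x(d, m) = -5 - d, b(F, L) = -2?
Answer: 480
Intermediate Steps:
K = 5 (K = -5*((1 + (6*(-1) - 2)) + 6) = -5*((1 + (-6 - 2)) + 6) = -5*((1 - 8) + 6) = -5*(-7 + 6) = -5*(-1) = 5)
j(U) = 30 (j(U) = 6*5 = 30)
a(P, z) = 3 (a(P, z) = -2 + 5 = 3)
a(10, -4)*150 + j(-4) = 3*150 + 30 = 450 + 30 = 480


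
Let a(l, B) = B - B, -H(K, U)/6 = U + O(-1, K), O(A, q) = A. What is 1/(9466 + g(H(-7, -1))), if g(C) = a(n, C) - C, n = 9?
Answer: 1/9454 ≈ 0.00010578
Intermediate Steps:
H(K, U) = 6 - 6*U (H(K, U) = -6*(U - 1) = -6*(-1 + U) = 6 - 6*U)
a(l, B) = 0
g(C) = -C (g(C) = 0 - C = -C)
1/(9466 + g(H(-7, -1))) = 1/(9466 - (6 - 6*(-1))) = 1/(9466 - (6 + 6)) = 1/(9466 - 1*12) = 1/(9466 - 12) = 1/9454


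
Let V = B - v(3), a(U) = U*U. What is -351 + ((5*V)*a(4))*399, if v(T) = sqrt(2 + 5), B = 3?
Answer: 95409 - 31920*sqrt(7) ≈ 10957.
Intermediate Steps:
v(T) = sqrt(7)
a(U) = U**2
V = 3 - sqrt(7) ≈ 0.35425
-351 + ((5*V)*a(4))*399 = -351 + ((5*(3 - sqrt(7)))*4**2)*399 = -351 + ((15 - 5*sqrt(7))*16)*399 = -351 + (240 - 80*sqrt(7))*399 = -351 + (95760 - 31920*sqrt(7)) = 95409 - 31920*sqrt(7)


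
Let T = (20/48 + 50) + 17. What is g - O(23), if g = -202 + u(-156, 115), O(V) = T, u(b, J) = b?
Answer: -5105/12 ≈ -425.42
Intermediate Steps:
T = 809/12 (T = (20*(1/48) + 50) + 17 = (5/12 + 50) + 17 = 605/12 + 17 = 809/12 ≈ 67.417)
O(V) = 809/12
g = -358 (g = -202 - 156 = -358)
g - O(23) = -358 - 1*809/12 = -358 - 809/12 = -5105/12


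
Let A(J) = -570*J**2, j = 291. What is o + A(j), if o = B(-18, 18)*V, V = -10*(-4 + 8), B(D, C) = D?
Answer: -48267450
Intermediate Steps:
V = -40 (V = -10*4 = -40)
o = 720 (o = -18*(-40) = 720)
o + A(j) = 720 - 570*291**2 = 720 - 570*84681 = 720 - 48268170 = -48267450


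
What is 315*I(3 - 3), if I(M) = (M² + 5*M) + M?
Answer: 0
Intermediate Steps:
I(M) = M² + 6*M
315*I(3 - 3) = 315*((3 - 3)*(6 + (3 - 3))) = 315*(0*(6 + 0)) = 315*(0*6) = 315*0 = 0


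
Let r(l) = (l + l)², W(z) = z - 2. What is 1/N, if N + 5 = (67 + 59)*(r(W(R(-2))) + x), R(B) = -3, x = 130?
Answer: 1/28975 ≈ 3.4512e-5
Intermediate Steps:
W(z) = -2 + z
r(l) = 4*l² (r(l) = (2*l)² = 4*l²)
N = 28975 (N = -5 + (67 + 59)*(4*(-2 - 3)² + 130) = -5 + 126*(4*(-5)² + 130) = -5 + 126*(4*25 + 130) = -5 + 126*(100 + 130) = -5 + 126*230 = -5 + 28980 = 28975)
1/N = 1/28975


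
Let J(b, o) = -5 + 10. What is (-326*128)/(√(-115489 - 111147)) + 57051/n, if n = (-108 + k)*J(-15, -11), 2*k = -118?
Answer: -57051/835 + 20864*I*√56659/56659 ≈ -68.325 + 87.652*I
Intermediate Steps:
k = -59 (k = (½)*(-118) = -59)
J(b, o) = 5
n = -835 (n = (-108 - 59)*5 = -167*5 = -835)
(-326*128)/(√(-115489 - 111147)) + 57051/n = (-326*128)/(√(-115489 - 111147)) + 57051/(-835) = -41728*(-I*√56659/113318) + 57051*(-1/835) = -41728*(-I*√56659/113318) - 57051/835 = -(-20864)*I*√56659/56659 - 57051/835 = 20864*I*√56659/56659 - 57051/835 = -57051/835 + 20864*I*√56659/56659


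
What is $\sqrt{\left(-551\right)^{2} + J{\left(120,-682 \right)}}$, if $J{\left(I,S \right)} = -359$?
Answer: $\sqrt{303242} \approx 550.67$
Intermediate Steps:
$\sqrt{\left(-551\right)^{2} + J{\left(120,-682 \right)}} = \sqrt{\left(-551\right)^{2} - 359} = \sqrt{303601 - 359} = \sqrt{303242}$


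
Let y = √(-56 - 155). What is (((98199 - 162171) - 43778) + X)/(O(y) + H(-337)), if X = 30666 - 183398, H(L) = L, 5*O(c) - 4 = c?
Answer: 1094675605/1412986 + 651205*I*√211/1412986 ≈ 774.72 + 6.6945*I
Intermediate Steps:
y = I*√211 (y = √(-211) = I*√211 ≈ 14.526*I)
O(c) = ⅘ + c/5
X = -152732
(((98199 - 162171) - 43778) + X)/(O(y) + H(-337)) = (((98199 - 162171) - 43778) - 152732)/((⅘ + (I*√211)/5) - 337) = ((-63972 - 43778) - 152732)/((⅘ + I*√211/5) - 337) = (-107750 - 152732)/(-1681/5 + I*√211/5) = -260482/(-1681/5 + I*√211/5)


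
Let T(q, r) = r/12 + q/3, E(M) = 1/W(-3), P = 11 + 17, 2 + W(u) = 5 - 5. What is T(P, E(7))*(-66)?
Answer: -2453/4 ≈ -613.25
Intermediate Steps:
W(u) = -2 (W(u) = -2 + (5 - 5) = -2 + 0 = -2)
P = 28
E(M) = -½ (E(M) = 1/(-2) = -½)
T(q, r) = q/3 + r/12 (T(q, r) = r*(1/12) + q*(⅓) = r/12 + q/3 = q/3 + r/12)
T(P, E(7))*(-66) = ((⅓)*28 + (1/12)*(-½))*(-66) = (28/3 - 1/24)*(-66) = (223/24)*(-66) = -2453/4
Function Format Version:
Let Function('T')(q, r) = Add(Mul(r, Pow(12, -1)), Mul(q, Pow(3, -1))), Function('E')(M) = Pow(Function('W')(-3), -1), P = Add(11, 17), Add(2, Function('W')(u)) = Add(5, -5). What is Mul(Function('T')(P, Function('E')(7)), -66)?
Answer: Rational(-2453, 4) ≈ -613.25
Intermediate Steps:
Function('W')(u) = -2 (Function('W')(u) = Add(-2, Add(5, -5)) = Add(-2, 0) = -2)
P = 28
Function('E')(M) = Rational(-1, 2) (Function('E')(M) = Pow(-2, -1) = Rational(-1, 2))
Function('T')(q, r) = Add(Mul(Rational(1, 3), q), Mul(Rational(1, 12), r)) (Function('T')(q, r) = Add(Mul(r, Rational(1, 12)), Mul(q, Rational(1, 3))) = Add(Mul(Rational(1, 12), r), Mul(Rational(1, 3), q)) = Add(Mul(Rational(1, 3), q), Mul(Rational(1, 12), r)))
Mul(Function('T')(P, Function('E')(7)), -66) = Mul(Add(Mul(Rational(1, 3), 28), Mul(Rational(1, 12), Rational(-1, 2))), -66) = Mul(Add(Rational(28, 3), Rational(-1, 24)), -66) = Mul(Rational(223, 24), -66) = Rational(-2453, 4)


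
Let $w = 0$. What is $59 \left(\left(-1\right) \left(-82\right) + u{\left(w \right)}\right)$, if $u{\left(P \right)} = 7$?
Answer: $5251$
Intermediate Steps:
$59 \left(\left(-1\right) \left(-82\right) + u{\left(w \right)}\right) = 59 \left(\left(-1\right) \left(-82\right) + 7\right) = 59 \left(82 + 7\right) = 59 \cdot 89 = 5251$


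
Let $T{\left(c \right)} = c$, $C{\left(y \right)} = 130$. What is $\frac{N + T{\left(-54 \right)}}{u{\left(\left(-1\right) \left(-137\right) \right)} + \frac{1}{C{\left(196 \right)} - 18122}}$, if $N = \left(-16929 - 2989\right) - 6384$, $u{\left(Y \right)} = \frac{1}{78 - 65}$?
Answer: $- \frac{474197152}{1383} \approx -3.4288 \cdot 10^{5}$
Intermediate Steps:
$u{\left(Y \right)} = \frac{1}{13}$
$N = -26302$ ($N = -19918 - 6384 = -26302$)
$\frac{N + T{\left(-54 \right)}}{u{\left(\left(-1\right) \left(-137\right) \right)} + \frac{1}{C{\left(196 \right)} - 18122}} = \frac{-26302 - 54}{\frac{1}{13} + \frac{1}{130 - 18122}} = - \frac{26356}{\frac{1}{13} + \frac{1}{-17992}} = - \frac{26356}{\frac{1}{13} - \frac{1}{17992}} = - \frac{26356}{\frac{1383}{17992}} = \left(-26356\right) \frac{17992}{1383} = - \frac{474197152}{1383}$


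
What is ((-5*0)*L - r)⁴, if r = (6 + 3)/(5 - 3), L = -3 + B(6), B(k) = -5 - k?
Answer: 6561/16 ≈ 410.06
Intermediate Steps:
L = -14 (L = -3 + (-5 - 1*6) = -3 + (-5 - 6) = -3 - 11 = -14)
r = 9/2 ≈ 4.5000
((-5*0)*L - r)⁴ = (-5*0*(-14) - 1*9/2)⁴ = (0*(-14) - 9/2)⁴ = (0 - 9/2)⁴ = (-9/2)⁴ = 6561/16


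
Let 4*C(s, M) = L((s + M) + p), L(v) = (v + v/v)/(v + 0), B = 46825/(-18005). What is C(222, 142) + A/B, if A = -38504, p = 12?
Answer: 208537498221/14084960 ≈ 14806.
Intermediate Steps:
B = -9365/3601 (B = 46825*(-1/18005) = -9365/3601 ≈ -2.6007)
L(v) = (1 + v)/v (L(v) = (v + 1)/v = (1 + v)/v)
C(s, M) = (13 + M + s)/(4*(12 + M + s)) (C(s, M) = ((1 + ((s + M) + 12))/((s + M) + 12))/4 = ((1 + ((M + s) + 12))/((M + s) + 12))/4 = ((1 + (12 + M + s))/(12 + M + s))/4 = ((13 + M + s)/(12 + M + s))/4 = (13 + M + s)/(4*(12 + M + s)))
C(222, 142) + A/B = (13 + 142 + 222)/(4*(12 + 142 + 222)) - 38504/(-9365/3601) = (1/4)*377/376 - 38504*(-3601/9365) = (1/4)*(1/376)*377 + 138652904/9365 = 377/1504 + 138652904/9365 = 208537498221/14084960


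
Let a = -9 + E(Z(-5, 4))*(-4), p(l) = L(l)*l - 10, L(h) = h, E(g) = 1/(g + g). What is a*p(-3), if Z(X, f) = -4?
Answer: 17/2 ≈ 8.5000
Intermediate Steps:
E(g) = 1/(2*g)
p(l) = -10 + l² (p(l) = l*l - 10 = l² - 10 = -10 + l²)
a = -17/2 (a = -9 + ((½)/(-4))*(-4) = -9 + ((½)*(-¼))*(-4) = -9 - ⅛*(-4) = -9 + ½ = -17/2 ≈ -8.5000)
a*p(-3) = -17*(-10 + (-3)²)/2 = -17*(-10 + 9)/2 = -17/2*(-1) = 17/2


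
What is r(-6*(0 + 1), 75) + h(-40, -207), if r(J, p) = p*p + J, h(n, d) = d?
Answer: 5412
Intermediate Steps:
r(J, p) = J + p² (r(J, p) = p² + J = J + p²)
r(-6*(0 + 1), 75) + h(-40, -207) = (-6*(0 + 1) + 75²) - 207 = (-6*1 + 5625) - 207 = (-6 + 5625) - 207 = 5619 - 207 = 5412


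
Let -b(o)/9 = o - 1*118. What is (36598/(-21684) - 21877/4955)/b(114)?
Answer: -327861979/1933995960 ≈ -0.16953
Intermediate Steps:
b(o) = 1062 - 9*o (b(o) = -9*(o - 1*118) = -9*(o - 118) = -9*(-118 + o) = 1062 - 9*o)
(36598/(-21684) - 21877/4955)/b(114) = (36598/(-21684) - 21877/4955)/(1062 - 9*114) = (36598*(-1/21684) - 21877*1/4955)/(1062 - 1026) = (-18299/10842 - 21877/4955)/36 = -327861979/53722110*1/36 = -327861979/1933995960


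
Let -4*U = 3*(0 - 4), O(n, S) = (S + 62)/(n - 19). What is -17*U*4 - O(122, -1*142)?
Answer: -20932/103 ≈ -203.22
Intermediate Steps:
O(n, S) = (62 + S)/(-19 + n)
U = 3 (U = -3*(0 - 4)/4 = -3*(-4)/4 = -1/4*(-12) = 3)
-17*U*4 - O(122, -1*142) = -17*3*4 - (62 - 1*142)/(-19 + 122) = -51*4 - (62 - 142)/103 = -204 - (-80)/103 = -204 - 1*(-80/103) = -204 + 80/103 = -20932/103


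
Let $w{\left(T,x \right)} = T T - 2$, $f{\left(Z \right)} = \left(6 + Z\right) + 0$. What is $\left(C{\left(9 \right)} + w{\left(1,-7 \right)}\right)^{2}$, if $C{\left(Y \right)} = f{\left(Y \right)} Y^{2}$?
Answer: $1473796$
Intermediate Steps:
$f{\left(Z \right)} = 6 + Z$
$C{\left(Y \right)} = Y^{2} \left(6 + Y\right)$ ($C{\left(Y \right)} = \left(6 + Y\right) Y^{2} = Y^{2} \left(6 + Y\right)$)
$w{\left(T,x \right)} = -2 + T^{2}$ ($w{\left(T,x \right)} = T^{2} - 2 = -2 + T^{2}$)
$\left(C{\left(9 \right)} + w{\left(1,-7 \right)}\right)^{2} = \left(9^{2} \left(6 + 9\right) - \left(2 - 1^{2}\right)\right)^{2} = \left(81 \cdot 15 + \left(-2 + 1\right)\right)^{2} = \left(1215 - 1\right)^{2} = 1214^{2} = 1473796$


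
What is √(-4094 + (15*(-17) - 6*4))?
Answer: I*√4373 ≈ 66.129*I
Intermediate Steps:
√(-4094 + (15*(-17) - 6*4)) = √(-4094 + (-255 - 24)) = √(-4094 - 279) = √(-4373) = I*√4373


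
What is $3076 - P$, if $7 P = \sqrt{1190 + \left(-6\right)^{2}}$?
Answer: $3076 - \frac{\sqrt{1226}}{7} \approx 3071.0$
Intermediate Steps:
$P = \frac{\sqrt{1226}}{7}$ ($P = \frac{\sqrt{1190 + \left(-6\right)^{2}}}{7} = \frac{\sqrt{1190 + 36}}{7} = \frac{\sqrt{1226}}{7} \approx 5.002$)
$3076 - P = 3076 - \frac{\sqrt{1226}}{7}$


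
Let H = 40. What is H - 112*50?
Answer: -5560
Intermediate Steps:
H - 112*50 = 40 - 112*50 = 40 - 56*100 = 40 - 5600 = -5560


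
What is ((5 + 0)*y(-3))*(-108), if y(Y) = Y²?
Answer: -4860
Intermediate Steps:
((5 + 0)*y(-3))*(-108) = ((5 + 0)*(-3)²)*(-108) = (5*9)*(-108) = 45*(-108) = -4860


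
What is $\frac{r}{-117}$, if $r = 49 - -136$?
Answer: $- \frac{185}{117} \approx -1.5812$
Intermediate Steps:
$r = 185$ ($r = 49 + 136 = 185$)
$\frac{r}{-117} = \frac{1}{-117} \cdot 185 = \left(- \frac{1}{117}\right) 185 = - \frac{185}{117}$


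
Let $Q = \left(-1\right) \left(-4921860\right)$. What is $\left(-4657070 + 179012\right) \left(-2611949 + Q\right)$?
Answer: $-10343915432838$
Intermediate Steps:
$Q = 4921860$
$\left(-4657070 + 179012\right) \left(-2611949 + Q\right) = \left(-4657070 + 179012\right) \left(-2611949 + 4921860\right) = \left(-4478058\right) 2309911 = -10343915432838$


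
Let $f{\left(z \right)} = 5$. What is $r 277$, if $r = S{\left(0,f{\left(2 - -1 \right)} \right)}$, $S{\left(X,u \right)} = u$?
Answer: $1385$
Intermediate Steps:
$r = 5$
$r 277 = 5 \cdot 277 = 1385$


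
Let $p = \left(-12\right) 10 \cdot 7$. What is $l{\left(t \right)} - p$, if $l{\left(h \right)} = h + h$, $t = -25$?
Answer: $790$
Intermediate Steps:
$l{\left(h \right)} = 2 h$
$p = -840$ ($p = \left(-120\right) 7 = -840$)
$l{\left(t \right)} - p = 2 \left(-25\right) - -840 = -50 + 840 = 790$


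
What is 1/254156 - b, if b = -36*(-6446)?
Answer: -58978424735/254156 ≈ -2.3206e+5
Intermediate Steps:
b = 232056
1/254156 - b = 1/254156 - 1*232056 = 1/254156 - 232056 = -58978424735/254156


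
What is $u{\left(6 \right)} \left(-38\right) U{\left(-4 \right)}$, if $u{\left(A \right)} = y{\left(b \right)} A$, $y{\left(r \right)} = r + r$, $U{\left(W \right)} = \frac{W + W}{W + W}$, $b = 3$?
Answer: $-1368$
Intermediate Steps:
$U{\left(W \right)} = 1$ ($U{\left(W \right)} = \frac{2 W}{2 W} = 2 W \frac{1}{2 W} = 1$)
$y{\left(r \right)} = 2 r$
$u{\left(A \right)} = 6 A$ ($u{\left(A \right)} = 2 \cdot 3 A = 6 A$)
$u{\left(6 \right)} \left(-38\right) U{\left(-4 \right)} = 6 \cdot 6 \left(-38\right) 1 = 36 \left(-38\right) 1 = \left(-1368\right) 1 = -1368$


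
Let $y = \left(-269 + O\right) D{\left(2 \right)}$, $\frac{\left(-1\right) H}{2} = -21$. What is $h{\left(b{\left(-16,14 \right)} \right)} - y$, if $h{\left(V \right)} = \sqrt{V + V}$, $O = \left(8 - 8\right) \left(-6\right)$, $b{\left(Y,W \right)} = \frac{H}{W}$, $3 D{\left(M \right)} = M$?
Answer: $\frac{538}{3} + \sqrt{6} \approx 181.78$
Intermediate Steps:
$D{\left(M \right)} = \frac{M}{3}$
$H = 42$ ($H = \left(-2\right) \left(-21\right) = 42$)
$b{\left(Y,W \right)} = \frac{42}{W}$
$O = 0$ ($O = 0 \left(-6\right) = 0$)
$h{\left(V \right)} = \sqrt{2} \sqrt{V}$ ($h{\left(V \right)} = \sqrt{2 V} = \sqrt{2} \sqrt{V}$)
$y = - \frac{538}{3}$ ($y = \left(-269 + 0\right) \frac{1}{3} \cdot 2 = \left(-269\right) \frac{2}{3} = - \frac{538}{3} \approx -179.33$)
$h{\left(b{\left(-16,14 \right)} \right)} - y = \sqrt{2} \sqrt{\frac{42}{14}} - - \frac{538}{3} = \sqrt{2} \sqrt{42 \cdot \frac{1}{14}} + \frac{538}{3} = \sqrt{2} \sqrt{3} + \frac{538}{3} = \sqrt{6} + \frac{538}{3} = \frac{538}{3} + \sqrt{6}$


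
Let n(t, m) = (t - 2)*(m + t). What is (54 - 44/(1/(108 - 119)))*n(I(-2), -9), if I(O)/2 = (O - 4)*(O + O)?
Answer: 965172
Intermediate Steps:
I(O) = 4*O*(-4 + O) (I(O) = 2*((O - 4)*(O + O)) = 2*((-4 + O)*(2*O)) = 2*(2*O*(-4 + O)) = 4*O*(-4 + O))
n(t, m) = (-2 + t)*(m + t)
(54 - 44/(1/(108 - 119)))*n(I(-2), -9) = (54 - 44/(1/(108 - 119)))*((4*(-2)*(-4 - 2))² - 2*(-9) - 8*(-2)*(-4 - 2) - 36*(-2)*(-4 - 2)) = (54 - 44/(1/(-11)))*((4*(-2)*(-6))² + 18 - 8*(-2)*(-6) - 36*(-2)*(-6)) = (54 - 44/(-1/11))*(48² + 18 - 2*48 - 9*48) = (54 - 44*(-11))*(2304 + 18 - 96 - 432) = (54 + 484)*1794 = 538*1794 = 965172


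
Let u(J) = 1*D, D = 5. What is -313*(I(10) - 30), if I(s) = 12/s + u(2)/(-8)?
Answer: 368401/40 ≈ 9210.0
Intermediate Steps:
u(J) = 5 (u(J) = 1*5 = 5)
I(s) = -5/8 + 12/s (I(s) = 12/s + 5/(-8) = 12/s + 5*(-1/8) = 12/s - 5/8 = -5/8 + 12/s)
-313*(I(10) - 30) = -313*((-5/8 + 12/10) - 30) = -313*((-5/8 + 12*(1/10)) - 30) = -313*((-5/8 + 6/5) - 30) = -313*(23/40 - 30) = -313*(-1177/40) = 368401/40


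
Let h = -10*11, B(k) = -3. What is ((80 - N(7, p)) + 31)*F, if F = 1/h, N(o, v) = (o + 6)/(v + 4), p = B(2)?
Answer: -49/55 ≈ -0.89091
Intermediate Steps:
p = -3
h = -110
N(o, v) = (6 + o)/(4 + v)
F = -1/110 (F = 1/(-110) = -1/110 ≈ -0.0090909)
((80 - N(7, p)) + 31)*F = ((80 - (6 + 7)/(4 - 3)) + 31)*(-1/110) = ((80 - 13/1) + 31)*(-1/110) = ((80 - 13) + 31)*(-1/110) = (67 + 31)*(-1/110) = 98*(-1/110) = -49/55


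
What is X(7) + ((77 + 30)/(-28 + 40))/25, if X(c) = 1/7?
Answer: 1049/2100 ≈ 0.49952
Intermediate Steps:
X(c) = ⅐
X(7) + ((77 + 30)/(-28 + 40))/25 = ⅐ + ((77 + 30)/(-28 + 40))/25 = ⅐ + (107/12)/25 = ⅐ + (107*(1/12))/25 = ⅐ + (1/25)*(107/12) = ⅐ + 107/300 = 1049/2100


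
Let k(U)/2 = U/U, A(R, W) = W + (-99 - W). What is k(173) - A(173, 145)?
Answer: 101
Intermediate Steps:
A(R, W) = -99
k(U) = 2 (k(U) = 2*(U/U) = 2*1 = 2)
k(173) - A(173, 145) = 2 - 1*(-99) = 2 + 99 = 101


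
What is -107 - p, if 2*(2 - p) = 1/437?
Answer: -95265/874 ≈ -109.00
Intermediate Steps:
p = 1747/874 (p = 2 - ½/437 = 2 - ½*1/437 = 2 - 1/874 = 1747/874 ≈ 1.9989)
-107 - p = -107 - 1*1747/874 = -107 - 1747/874 = -95265/874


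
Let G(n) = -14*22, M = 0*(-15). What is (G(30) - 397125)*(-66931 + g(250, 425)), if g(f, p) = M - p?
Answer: 26769497148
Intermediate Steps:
M = 0
G(n) = -308
g(f, p) = -p (g(f, p) = 0 - p = -p)
(G(30) - 397125)*(-66931 + g(250, 425)) = (-308 - 397125)*(-66931 - 1*425) = -397433*(-66931 - 425) = -397433*(-67356) = 26769497148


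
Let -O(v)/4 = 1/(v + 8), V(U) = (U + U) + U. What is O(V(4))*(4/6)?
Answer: -2/15 ≈ -0.13333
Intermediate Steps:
V(U) = 3*U (V(U) = 2*U + U = 3*U)
O(v) = -4/(8 + v) (O(v) = -4/(v + 8) = -4/(8 + v))
O(V(4))*(4/6) = (-4/(8 + 3*4))*(4/6) = (-4/(8 + 12))*(4*(⅙)) = -4/20*(⅔) = -4*1/20*(⅔) = -⅕*⅔ = -2/15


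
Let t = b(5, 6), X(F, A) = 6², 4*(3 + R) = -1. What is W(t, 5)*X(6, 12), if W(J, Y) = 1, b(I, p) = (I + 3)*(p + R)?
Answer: 36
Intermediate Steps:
R = -13/4 (R = -3 + (¼)*(-1) = -3 - ¼ = -13/4 ≈ -3.2500)
X(F, A) = 36
b(I, p) = (3 + I)*(-13/4 + p) (b(I, p) = (I + 3)*(p - 13/4) = (3 + I)*(-13/4 + p))
t = 22 (t = -39/4 + 3*6 - 13/4*5 + 5*6 = -39/4 + 18 - 65/4 + 30 = 22)
W(t, 5)*X(6, 12) = 1*36 = 36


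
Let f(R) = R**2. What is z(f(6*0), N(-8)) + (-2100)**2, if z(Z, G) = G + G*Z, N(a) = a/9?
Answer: 39689992/9 ≈ 4.4100e+6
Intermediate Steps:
N(a) = a/9 (N(a) = a*(1/9) = a/9)
z(f(6*0), N(-8)) + (-2100)**2 = ((1/9)*(-8))*(1 + (6*0)**2) + (-2100)**2 = -8*(1 + 0**2)/9 + 4410000 = -8*(1 + 0)/9 + 4410000 = -8/9*1 + 4410000 = -8/9 + 4410000 = 39689992/9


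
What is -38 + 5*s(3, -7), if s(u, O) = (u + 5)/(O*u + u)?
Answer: -362/9 ≈ -40.222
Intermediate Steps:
s(u, O) = (5 + u)/(u + O*u)
-38 + 5*s(3, -7) = -38 + 5*((5 + 3)/(3*(1 - 7))) = -38 + 5*((⅓)*8/(-6)) = -38 + 5*((⅓)*(-⅙)*8) = -38 + 5*(-4/9) = -38 - 20/9 = -362/9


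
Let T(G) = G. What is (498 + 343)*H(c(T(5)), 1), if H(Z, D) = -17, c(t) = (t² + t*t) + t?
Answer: -14297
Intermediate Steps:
c(t) = t + 2*t² (c(t) = (t² + t²) + t = 2*t² + t = t + 2*t²)
(498 + 343)*H(c(T(5)), 1) = (498 + 343)*(-17) = 841*(-17) = -14297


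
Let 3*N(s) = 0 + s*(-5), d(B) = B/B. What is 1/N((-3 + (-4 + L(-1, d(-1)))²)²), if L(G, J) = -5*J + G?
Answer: -3/47045 ≈ -6.3769e-5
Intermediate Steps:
d(B) = 1
L(G, J) = G - 5*J
N(s) = -5*s/3 (N(s) = (0 + s*(-5))/3 = (0 - 5*s)/3 = (-5*s)/3 = -5*s/3)
1/N((-3 + (-4 + L(-1, d(-1)))²)²) = 1/(-5*(-3 + (-4 + (-1 - 5*1))²)²/3) = 1/(-5*(-3 + (-4 + (-1 - 5))²)²/3) = 1/(-5*(-3 + (-4 - 6)²)²/3) = 1/(-5*(-3 + (-10)²)²/3) = 1/(-5*(-3 + 100)²/3) = 1/(-5/3*97²) = 1/(-5/3*9409) = 1/(-47045/3) = -3/47045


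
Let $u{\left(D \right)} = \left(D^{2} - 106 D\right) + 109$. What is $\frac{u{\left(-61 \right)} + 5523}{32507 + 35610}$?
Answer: $\frac{15819}{68117} \approx 0.23223$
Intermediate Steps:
$u{\left(D \right)} = 109 + D^{2} - 106 D$
$\frac{u{\left(-61 \right)} + 5523}{32507 + 35610} = \frac{\left(109 + \left(-61\right)^{2} - -6466\right) + 5523}{32507 + 35610} = \frac{\left(109 + 3721 + 6466\right) + 5523}{68117} = \left(10296 + 5523\right) \frac{1}{68117} = 15819 \cdot \frac{1}{68117} = \frac{15819}{68117}$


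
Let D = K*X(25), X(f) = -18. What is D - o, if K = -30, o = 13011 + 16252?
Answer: -28723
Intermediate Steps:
o = 29263
D = 540 (D = -30*(-18) = 540)
D - o = 540 - 1*29263 = 540 - 29263 = -28723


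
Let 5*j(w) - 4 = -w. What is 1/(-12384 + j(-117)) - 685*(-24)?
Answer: 1015975555/61799 ≈ 16440.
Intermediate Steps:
j(w) = ⅘ - w/5 (j(w) = ⅘ + (-w)/5 = ⅘ - w/5)
1/(-12384 + j(-117)) - 685*(-24) = 1/(-12384 + (⅘ - ⅕*(-117))) - 685*(-24) = 1/(-12384 + (⅘ + 117/5)) + 16440 = 1/(-12384 + 121/5) + 16440 = 1/(-61799/5) + 16440 = -5/61799 + 16440 = 1015975555/61799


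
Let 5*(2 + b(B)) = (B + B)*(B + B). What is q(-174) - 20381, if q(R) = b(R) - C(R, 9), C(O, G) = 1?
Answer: 19184/5 ≈ 3836.8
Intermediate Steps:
b(B) = -2 + 4*B²/5 (b(B) = -2 + ((B + B)*(B + B))/5 = -2 + ((2*B)*(2*B))/5 = -2 + (4*B²)/5 = -2 + 4*B²/5)
q(R) = -3 + 4*R²/5 (q(R) = (-2 + 4*R²/5) - 1*1 = (-2 + 4*R²/5) - 1 = -3 + 4*R²/5)
q(-174) - 20381 = (-3 + (⅘)*(-174)²) - 20381 = (-3 + (⅘)*30276) - 20381 = (-3 + 121104/5) - 20381 = 121089/5 - 20381 = 19184/5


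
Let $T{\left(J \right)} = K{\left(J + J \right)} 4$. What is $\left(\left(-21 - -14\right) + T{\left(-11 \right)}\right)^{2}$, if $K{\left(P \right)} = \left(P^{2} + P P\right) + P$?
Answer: $14265729$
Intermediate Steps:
$K{\left(P \right)} = P + 2 P^{2}$ ($K{\left(P \right)} = \left(P^{2} + P^{2}\right) + P = 2 P^{2} + P = P + 2 P^{2}$)
$T{\left(J \right)} = 8 J \left(1 + 4 J\right)$ ($T{\left(J \right)} = \left(J + J\right) \left(1 + 2 \left(J + J\right)\right) 4 = 2 J \left(1 + 2 \cdot 2 J\right) 4 = 2 J \left(1 + 4 J\right) 4 = 8 J \left(1 + 4 J\right)$)
$\left(\left(-21 - -14\right) + T{\left(-11 \right)}\right)^{2} = \left(\left(-21 - -14\right) + 8 \left(-11\right) \left(1 + 4 \left(-11\right)\right)\right)^{2} = \left(\left(-21 + 14\right) + 8 \left(-11\right) \left(1 - 44\right)\right)^{2} = \left(-7 + 8 \left(-11\right) \left(-43\right)\right)^{2} = \left(-7 + 3784\right)^{2} = 3777^{2} = 14265729$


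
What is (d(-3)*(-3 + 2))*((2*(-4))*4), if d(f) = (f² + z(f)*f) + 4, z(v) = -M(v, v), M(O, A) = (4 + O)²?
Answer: 512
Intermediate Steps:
z(v) = -(4 + v)²
d(f) = 4 + f² - f*(4 + f)² (d(f) = (f² + (-(4 + f)²)*f) + 4 = (f² - f*(4 + f)²) + 4 = 4 + f² - f*(4 + f)²)
(d(-3)*(-3 + 2))*((2*(-4))*4) = ((4 + (-3)² - 1*(-3)*(4 - 3)²)*(-3 + 2))*((2*(-4))*4) = ((4 + 9 - 1*(-3)*1²)*(-1))*(-8*4) = ((4 + 9 - 1*(-3)*1)*(-1))*(-32) = ((4 + 9 + 3)*(-1))*(-32) = (16*(-1))*(-32) = -16*(-32) = 512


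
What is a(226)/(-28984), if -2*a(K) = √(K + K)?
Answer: √113/28984 ≈ 0.00036676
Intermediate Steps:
a(K) = -√2*√K/2 (a(K) = -√(K + K)/2 = -√2*√K/2)
a(226)/(-28984) = -√2*√226/2/(-28984) = -√113*(-1/28984) = √113/28984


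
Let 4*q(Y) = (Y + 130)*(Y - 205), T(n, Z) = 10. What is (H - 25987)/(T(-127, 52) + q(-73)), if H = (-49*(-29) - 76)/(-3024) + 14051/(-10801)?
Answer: 121264318951/18437825448 ≈ 6.5769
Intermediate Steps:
q(Y) = (-205 + Y)*(130 + Y)/4 (q(Y) = ((Y + 130)*(Y - 205))/4 = ((130 + Y)*(-205 + Y))/4 = ((-205 + Y)*(130 + Y))/4 = (-205 + Y)*(130 + Y)/4)
H = -8145367/4666032 (H = (1421 - 76)*(-1/3024) + 14051*(-1/10801) = 1345*(-1/3024) - 14051/10801 = -1345/3024 - 14051/10801 = -8145367/4666032 ≈ -1.7457)
(H - 25987)/(T(-127, 52) + q(-73)) = (-8145367/4666032 - 25987)/(10 + (-13325/2 - 75/4*(-73) + (¼)*(-73)²)) = -121264318951/(4666032*(10 + (-13325/2 + 5475/4 + (¼)*5329))) = -121264318951/(4666032*(10 + (-13325/2 + 5475/4 + 5329/4))) = -121264318951/(4666032*(10 - 7923/2)) = -121264318951/(4666032*(-7903/2)) = -121264318951/4666032*(-2/7903) = 121264318951/18437825448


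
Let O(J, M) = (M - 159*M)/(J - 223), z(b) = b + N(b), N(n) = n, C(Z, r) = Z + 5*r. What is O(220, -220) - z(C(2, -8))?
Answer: -34532/3 ≈ -11511.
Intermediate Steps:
z(b) = 2*b (z(b) = b + b = 2*b)
O(J, M) = -158*M/(-223 + J) (O(J, M) = (-158*M)/(-223 + J) = -158*M/(-223 + J))
O(220, -220) - z(C(2, -8)) = -158*(-220)/(-223 + 220) - 2*(2 + 5*(-8)) = -158*(-220)/(-3) - 2*(2 - 40) = -158*(-220)*(-1/3) - 2*(-38) = -34760/3 - 1*(-76) = -34760/3 + 76 = -34532/3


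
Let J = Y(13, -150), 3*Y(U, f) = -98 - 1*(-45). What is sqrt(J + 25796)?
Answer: sqrt(232005)/3 ≈ 160.56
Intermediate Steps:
Y(U, f) = -53/3 (Y(U, f) = (-98 - 1*(-45))/3 = (-98 + 45)/3 = (1/3)*(-53) = -53/3)
J = -53/3 ≈ -17.667
sqrt(J + 25796) = sqrt(-53/3 + 25796) = sqrt(77335/3) = sqrt(232005)/3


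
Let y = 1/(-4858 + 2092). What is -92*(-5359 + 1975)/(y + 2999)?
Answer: 861133248/8295233 ≈ 103.81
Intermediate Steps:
y = -1/2766 (y = 1/(-2766) = -1/2766 ≈ -0.00036153)
-92*(-5359 + 1975)/(y + 2999) = -92*(-5359 + 1975)/(-1/2766 + 2999) = -(-311328)/8295233/2766 = -(-311328)*2766/8295233 = -92*(-9360144/8295233) = 861133248/8295233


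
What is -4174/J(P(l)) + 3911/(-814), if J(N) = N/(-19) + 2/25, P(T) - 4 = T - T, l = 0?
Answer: 806817309/25234 ≈ 31973.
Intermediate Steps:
P(T) = 4 (P(T) = 4 + (T - T) = 4 + 0 = 4)
J(N) = 2/25 - N/19 (J(N) = N*(-1/19) + 2*(1/25) = -N/19 + 2/25 = 2/25 - N/19)
-4174/J(P(l)) + 3911/(-814) = -4174/(2/25 - 1/19*4) + 3911/(-814) = -4174/(2/25 - 4/19) + 3911*(-1/814) = -4174/(-62/475) - 3911/814 = -4174*(-475/62) - 3911/814 = 991325/31 - 3911/814 = 806817309/25234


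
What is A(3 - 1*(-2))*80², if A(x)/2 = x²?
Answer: 320000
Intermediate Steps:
A(x) = 2*x²
A(3 - 1*(-2))*80² = (2*(3 - 1*(-2))²)*80² = (2*(3 + 2)²)*6400 = (2*5²)*6400 = (2*25)*6400 = 50*6400 = 320000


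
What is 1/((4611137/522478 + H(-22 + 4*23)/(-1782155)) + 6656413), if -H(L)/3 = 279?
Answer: 931136780090/6198039185967391491 ≈ 1.5023e-7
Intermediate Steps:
H(L) = -837 (H(L) = -3*279 = -837)
1/((4611137/522478 + H(-22 + 4*23)/(-1782155)) + 6656413) = 1/((4611137/522478 - 837/(-1782155)) + 6656413) = 1/((4611137*(1/522478) - 837*(-1/1782155)) + 6656413) = 1/((4611137/522478 + 837/1782155) + 6656413) = 1/(8218198174321/931136780090 + 6656413) = 1/(6198039185967391491/931136780090) = 931136780090/6198039185967391491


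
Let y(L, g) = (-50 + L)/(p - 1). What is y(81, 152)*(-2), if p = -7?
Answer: 31/4 ≈ 7.7500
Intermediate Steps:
y(L, g) = 25/4 - L/8 (y(L, g) = (-50 + L)/(-7 - 1) = (-50 + L)/(-8) = (-50 + L)*(-⅛) = 25/4 - L/8)
y(81, 152)*(-2) = (25/4 - ⅛*81)*(-2) = (25/4 - 81/8)*(-2) = -31/8*(-2) = 31/4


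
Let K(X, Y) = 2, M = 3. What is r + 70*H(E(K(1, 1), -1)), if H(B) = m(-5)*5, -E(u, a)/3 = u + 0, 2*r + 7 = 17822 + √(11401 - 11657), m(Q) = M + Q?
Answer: 16415/2 + 8*I ≈ 8207.5 + 8.0*I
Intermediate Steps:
m(Q) = 3 + Q
r = 17815/2 + 8*I (r = -7/2 + (17822 + √(11401 - 11657))/2 = -7/2 + (17822 + √(-256))/2 = -7/2 + (17822 + 16*I)/2 = -7/2 + (8911 + 8*I) = 17815/2 + 8*I ≈ 8907.5 + 8.0*I)
E(u, a) = -3*u (E(u, a) = -3*(u + 0) = -3*u)
H(B) = -10 (H(B) = (3 - 5)*5 = -2*5 = -10)
r + 70*H(E(K(1, 1), -1)) = (17815/2 + 8*I) + 70*(-10) = (17815/2 + 8*I) - 700 = 16415/2 + 8*I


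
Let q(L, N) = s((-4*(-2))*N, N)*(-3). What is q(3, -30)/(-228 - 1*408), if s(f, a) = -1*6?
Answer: -3/106 ≈ -0.028302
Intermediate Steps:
s(f, a) = -6
q(L, N) = 18 (q(L, N) = -6*(-3) = 18)
q(3, -30)/(-228 - 1*408) = 18/(-228 - 1*408) = 18/(-228 - 408) = 18/(-636) = 18*(-1/636) = -3/106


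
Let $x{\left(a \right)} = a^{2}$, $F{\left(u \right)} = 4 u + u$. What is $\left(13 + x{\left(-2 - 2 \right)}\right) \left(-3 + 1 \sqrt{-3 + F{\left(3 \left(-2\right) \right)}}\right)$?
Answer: $-87 + 29 i \sqrt{33} \approx -87.0 + 166.59 i$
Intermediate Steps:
$F{\left(u \right)} = 5 u$
$\left(13 + x{\left(-2 - 2 \right)}\right) \left(-3 + 1 \sqrt{-3 + F{\left(3 \left(-2\right) \right)}}\right) = \left(13 + \left(-2 - 2\right)^{2}\right) \left(-3 + 1 \sqrt{-3 + 5 \cdot 3 \left(-2\right)}\right) = \left(13 + \left(-4\right)^{2}\right) \left(-3 + 1 \sqrt{-3 + 5 \left(-6\right)}\right) = \left(13 + 16\right) \left(-3 + 1 \sqrt{-3 - 30}\right) = 29 \left(-3 + 1 \sqrt{-33}\right) = 29 \left(-3 + 1 i \sqrt{33}\right) = 29 \left(-3 + i \sqrt{33}\right) = -87 + 29 i \sqrt{33}$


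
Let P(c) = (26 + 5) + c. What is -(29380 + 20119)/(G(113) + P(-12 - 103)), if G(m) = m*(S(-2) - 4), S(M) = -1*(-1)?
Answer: 49499/423 ≈ 117.02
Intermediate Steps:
S(M) = 1
P(c) = 31 + c
G(m) = -3*m (G(m) = m*(1 - 4) = m*(-3) = -3*m)
-(29380 + 20119)/(G(113) + P(-12 - 103)) = -(29380 + 20119)/(-3*113 + (31 + (-12 - 103))) = -49499/(-339 + (31 - 115)) = -49499/(-339 - 84) = -49499/(-423) = -49499*(-1)/423 = -1*(-49499/423) = 49499/423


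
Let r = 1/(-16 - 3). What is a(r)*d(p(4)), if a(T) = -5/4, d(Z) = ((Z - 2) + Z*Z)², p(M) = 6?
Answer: -2000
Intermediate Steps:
r = -1/19 (r = 1/(-19) = -1/19 ≈ -0.052632)
d(Z) = (-2 + Z + Z²)² (d(Z) = ((-2 + Z) + Z²)² = (-2 + Z + Z²)²)
a(T) = -5/4 (a(T) = -5*¼ = -5/4)
a(r)*d(p(4)) = -5*(-2 + 6 + 6²)²/4 = -5*(-2 + 6 + 36)²/4 = -5/4*40² = -5/4*1600 = -2000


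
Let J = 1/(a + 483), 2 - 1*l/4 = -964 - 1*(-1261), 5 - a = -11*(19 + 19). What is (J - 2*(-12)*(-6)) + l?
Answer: -1199543/906 ≈ -1324.0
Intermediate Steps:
a = 423 (a = 5 - (-11)*(19 + 19) = 5 - (-11)*38 = 5 - 1*(-418) = 5 + 418 = 423)
l = -1180 (l = 8 - 4*(-964 - 1*(-1261)) = 8 - 4*(-964 + 1261) = 8 - 4*297 = 8 - 1188 = -1180)
J = 1/906 (J = 1/(423 + 483) = 1/906 ≈ 0.0011038)
(J - 2*(-12)*(-6)) + l = (1/906 - 2*(-12)*(-6)) - 1180 = (1/906 + 24*(-6)) - 1180 = (1/906 - 144) - 1180 = -130463/906 - 1180 = -1199543/906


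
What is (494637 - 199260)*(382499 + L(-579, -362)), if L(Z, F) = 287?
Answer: 113066180322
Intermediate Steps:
(494637 - 199260)*(382499 + L(-579, -362)) = (494637 - 199260)*(382499 + 287) = 295377*382786 = 113066180322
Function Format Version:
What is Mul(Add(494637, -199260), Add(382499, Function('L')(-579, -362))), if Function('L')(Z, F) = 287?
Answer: 113066180322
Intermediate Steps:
Mul(Add(494637, -199260), Add(382499, Function('L')(-579, -362))) = Mul(Add(494637, -199260), Add(382499, 287)) = Mul(295377, 382786) = 113066180322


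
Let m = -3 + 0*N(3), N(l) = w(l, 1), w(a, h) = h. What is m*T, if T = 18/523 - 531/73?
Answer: 829197/38179 ≈ 21.719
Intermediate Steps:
N(l) = 1
T = -276399/38179 (T = 18*(1/523) - 531*1/73 = 18/523 - 531/73 = -276399/38179 ≈ -7.2396)
m = -3 (m = -3 + 0*1 = -3 + 0 = -3)
m*T = -3*(-276399/38179) = 829197/38179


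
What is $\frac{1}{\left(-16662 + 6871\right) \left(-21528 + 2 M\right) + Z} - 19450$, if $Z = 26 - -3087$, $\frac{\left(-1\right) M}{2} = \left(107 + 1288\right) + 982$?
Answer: $- \frac{5910399656049}{303876589} \approx -19450.0$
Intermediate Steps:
$M = -4754$ ($M = - 2 \left(\left(107 + 1288\right) + 982\right) = - 2 \left(1395 + 982\right) = \left(-2\right) 2377 = -4754$)
$Z = 3113$ ($Z = 26 + 3087 = 3113$)
$\frac{1}{\left(-16662 + 6871\right) \left(-21528 + 2 M\right) + Z} - 19450 = \frac{1}{\left(-16662 + 6871\right) \left(-21528 + 2 \left(-4754\right)\right) + 3113} - 19450 = \frac{1}{- 9791 \left(-21528 - 9508\right) + 3113} - 19450 = \frac{1}{\left(-9791\right) \left(-31036\right) + 3113} - 19450 = \frac{1}{303873476 + 3113} - 19450 = \frac{1}{303876589} - 19450 = - \frac{5910399656049}{303876589}$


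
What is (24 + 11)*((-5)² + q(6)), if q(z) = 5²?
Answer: 1750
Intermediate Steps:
q(z) = 25
(24 + 11)*((-5)² + q(6)) = (24 + 11)*((-5)² + 25) = 35*(25 + 25) = 35*50 = 1750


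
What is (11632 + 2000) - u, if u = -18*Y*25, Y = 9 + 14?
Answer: 23982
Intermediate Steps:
Y = 23
u = -10350 (u = -18*23*25 = -414*25 = -10350)
(11632 + 2000) - u = (11632 + 2000) - 1*(-10350) = 13632 + 10350 = 23982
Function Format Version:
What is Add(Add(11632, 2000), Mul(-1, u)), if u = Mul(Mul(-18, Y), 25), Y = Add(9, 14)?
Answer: 23982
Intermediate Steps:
Y = 23
u = -10350 (u = Mul(Mul(-18, 23), 25) = Mul(-414, 25) = -10350)
Add(Add(11632, 2000), Mul(-1, u)) = Add(Add(11632, 2000), Mul(-1, -10350)) = Add(13632, 10350) = 23982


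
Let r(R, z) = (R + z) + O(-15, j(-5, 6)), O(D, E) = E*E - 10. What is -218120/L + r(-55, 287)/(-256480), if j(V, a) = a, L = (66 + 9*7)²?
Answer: -27973855489/2134041840 ≈ -13.108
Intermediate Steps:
L = 16641 (L = (66 + 63)² = 129² = 16641)
O(D, E) = -10 + E² (O(D, E) = E² - 10 = -10 + E²)
r(R, z) = 26 + R + z (r(R, z) = (R + z) + (-10 + 6²) = (R + z) + (-10 + 36) = (R + z) + 26 = 26 + R + z)
-218120/L + r(-55, 287)/(-256480) = -218120/16641 + (26 - 55 + 287)/(-256480) = -218120*1/16641 + 258*(-1/256480) = -218120/16641 - 129/128240 = -27973855489/2134041840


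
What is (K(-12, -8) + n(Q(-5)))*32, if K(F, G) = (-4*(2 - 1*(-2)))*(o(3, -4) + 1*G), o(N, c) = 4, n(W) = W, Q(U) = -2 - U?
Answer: 2144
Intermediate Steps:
K(F, G) = -64 - 16*G (K(F, G) = (-4*(2 - 1*(-2)))*(4 + 1*G) = (-4*(2 + 2))*(4 + G) = (-4*4)*(4 + G) = -16*(4 + G) = -64 - 16*G)
(K(-12, -8) + n(Q(-5)))*32 = ((-64 - 16*(-8)) + (-2 - 1*(-5)))*32 = ((-64 + 128) + (-2 + 5))*32 = (64 + 3)*32 = 67*32 = 2144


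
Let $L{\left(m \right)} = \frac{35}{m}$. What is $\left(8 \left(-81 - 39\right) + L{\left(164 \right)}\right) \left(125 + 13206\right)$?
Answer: $- \frac{2098366055}{164} \approx -1.2795 \cdot 10^{7}$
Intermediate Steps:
$\left(8 \left(-81 - 39\right) + L{\left(164 \right)}\right) \left(125 + 13206\right) = \left(8 \left(-81 - 39\right) + \frac{35}{164}\right) \left(125 + 13206\right) = \left(8 \left(-120\right) + 35 \cdot \frac{1}{164}\right) 13331 = \left(-960 + \frac{35}{164}\right) 13331 = \left(- \frac{157405}{164}\right) 13331 = - \frac{2098366055}{164}$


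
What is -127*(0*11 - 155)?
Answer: 19685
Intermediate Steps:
-127*(0*11 - 155) = -127*(0 - 155) = -127*(-155) = 19685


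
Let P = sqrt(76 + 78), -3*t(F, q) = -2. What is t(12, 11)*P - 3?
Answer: -3 + 2*sqrt(154)/3 ≈ 5.2731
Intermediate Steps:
t(F, q) = 2/3 (t(F, q) = -1/3*(-2) = 2/3)
P = sqrt(154) ≈ 12.410
t(12, 11)*P - 3 = 2*sqrt(154)/3 - 3 = -3 + 2*sqrt(154)/3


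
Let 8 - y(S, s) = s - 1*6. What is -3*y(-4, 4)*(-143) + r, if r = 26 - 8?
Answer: 4308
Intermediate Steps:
y(S, s) = 14 - s (y(S, s) = 8 - (s - 1*6) = 8 - (s - 6) = 8 - (-6 + s) = 8 + (6 - s) = 14 - s)
r = 18
-3*y(-4, 4)*(-143) + r = -3*(14 - 1*4)*(-143) + 18 = -3*(14 - 4)*(-143) + 18 = -3*10*(-143) + 18 = -30*(-143) + 18 = 4290 + 18 = 4308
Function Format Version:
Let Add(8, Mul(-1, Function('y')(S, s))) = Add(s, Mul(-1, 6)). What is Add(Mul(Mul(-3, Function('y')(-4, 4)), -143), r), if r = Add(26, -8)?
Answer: 4308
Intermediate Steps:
Function('y')(S, s) = Add(14, Mul(-1, s)) (Function('y')(S, s) = Add(8, Mul(-1, Add(s, Mul(-1, 6)))) = Add(8, Mul(-1, Add(s, -6))) = Add(8, Mul(-1, Add(-6, s))) = Add(8, Add(6, Mul(-1, s))) = Add(14, Mul(-1, s)))
r = 18
Add(Mul(Mul(-3, Function('y')(-4, 4)), -143), r) = Add(Mul(Mul(-3, Add(14, Mul(-1, 4))), -143), 18) = Add(Mul(Mul(-3, Add(14, -4)), -143), 18) = Add(Mul(Mul(-3, 10), -143), 18) = Add(Mul(-30, -143), 18) = Add(4290, 18) = 4308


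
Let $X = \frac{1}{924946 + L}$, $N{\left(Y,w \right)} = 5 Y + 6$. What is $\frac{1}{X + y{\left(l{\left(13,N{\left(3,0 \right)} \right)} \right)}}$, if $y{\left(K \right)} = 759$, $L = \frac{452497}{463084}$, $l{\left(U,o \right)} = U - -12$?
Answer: $\frac{428328145961}{325101063247483} \approx 0.0013175$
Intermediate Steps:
$N{\left(Y,w \right)} = 6 + 5 Y$
$l{\left(U,o \right)} = 12 + U$ ($l{\left(U,o \right)} = U + 12 = 12 + U$)
$L = \frac{452497}{463084}$ ($L = 452497 \cdot \frac{1}{463084} = \frac{452497}{463084} \approx 0.97714$)
$X = \frac{463084}{428328145961}$ ($X = \frac{1}{924946 + \frac{452497}{463084}} = \frac{1}{\frac{428328145961}{463084}} = \frac{463084}{428328145961} \approx 1.0811 \cdot 10^{-6}$)
$\frac{1}{X + y{\left(l{\left(13,N{\left(3,0 \right)} \right)} \right)}} = \frac{1}{\frac{463084}{428328145961} + 759} = \frac{1}{\frac{325101063247483}{428328145961}} = \frac{428328145961}{325101063247483}$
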